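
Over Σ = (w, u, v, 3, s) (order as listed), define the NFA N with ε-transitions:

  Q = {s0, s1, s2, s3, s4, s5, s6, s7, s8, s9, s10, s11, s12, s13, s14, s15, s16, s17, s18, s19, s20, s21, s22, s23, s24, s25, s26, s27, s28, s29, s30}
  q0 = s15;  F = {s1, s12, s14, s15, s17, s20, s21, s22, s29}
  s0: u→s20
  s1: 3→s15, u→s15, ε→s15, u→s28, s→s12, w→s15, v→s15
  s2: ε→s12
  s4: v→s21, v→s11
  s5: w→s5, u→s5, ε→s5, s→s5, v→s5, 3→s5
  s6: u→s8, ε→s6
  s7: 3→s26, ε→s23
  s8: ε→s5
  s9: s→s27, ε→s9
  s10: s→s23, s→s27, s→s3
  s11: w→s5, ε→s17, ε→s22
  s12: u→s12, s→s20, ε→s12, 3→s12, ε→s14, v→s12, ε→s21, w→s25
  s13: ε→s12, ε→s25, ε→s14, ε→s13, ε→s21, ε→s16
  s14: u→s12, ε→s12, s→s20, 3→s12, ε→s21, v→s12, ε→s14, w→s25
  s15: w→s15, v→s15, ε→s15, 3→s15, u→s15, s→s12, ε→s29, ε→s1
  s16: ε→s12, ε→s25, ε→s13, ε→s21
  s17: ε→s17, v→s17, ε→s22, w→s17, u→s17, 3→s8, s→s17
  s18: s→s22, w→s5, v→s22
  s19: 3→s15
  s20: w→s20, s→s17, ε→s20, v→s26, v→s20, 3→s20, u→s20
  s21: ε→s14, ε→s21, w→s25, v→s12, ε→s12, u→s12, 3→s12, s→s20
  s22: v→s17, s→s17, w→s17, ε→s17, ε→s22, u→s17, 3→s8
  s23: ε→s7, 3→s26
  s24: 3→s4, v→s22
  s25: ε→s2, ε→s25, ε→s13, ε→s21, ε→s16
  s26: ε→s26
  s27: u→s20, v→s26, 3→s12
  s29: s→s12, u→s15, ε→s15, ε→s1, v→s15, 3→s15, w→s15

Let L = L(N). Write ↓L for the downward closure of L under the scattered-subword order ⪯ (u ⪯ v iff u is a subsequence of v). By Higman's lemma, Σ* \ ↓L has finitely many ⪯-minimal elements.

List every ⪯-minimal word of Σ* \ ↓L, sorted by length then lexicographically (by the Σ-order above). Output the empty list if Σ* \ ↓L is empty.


|Q|=31, |F|=9, |δ|=117 (45 ε).
min D↑ (5 st, q0=0, F={4}): 0:w→0,u→0,v→0,3→0,s→1 1:w→1,u→1,v→1,3→1,s→2 2:w→2,u→2,v→2,3→2,s→3 3:w→3,u→3,v→3,3→4,s→3 4:w→4,u→4,v→4,3→4,s→4 [Hopcroft].
'sss3': run [17, 13, 6, 4, 2] end={s5,s8} rej; 4/4 del acc.
1 words, ⪯-incomp.

min(Σ*\↓L) = [sss3].


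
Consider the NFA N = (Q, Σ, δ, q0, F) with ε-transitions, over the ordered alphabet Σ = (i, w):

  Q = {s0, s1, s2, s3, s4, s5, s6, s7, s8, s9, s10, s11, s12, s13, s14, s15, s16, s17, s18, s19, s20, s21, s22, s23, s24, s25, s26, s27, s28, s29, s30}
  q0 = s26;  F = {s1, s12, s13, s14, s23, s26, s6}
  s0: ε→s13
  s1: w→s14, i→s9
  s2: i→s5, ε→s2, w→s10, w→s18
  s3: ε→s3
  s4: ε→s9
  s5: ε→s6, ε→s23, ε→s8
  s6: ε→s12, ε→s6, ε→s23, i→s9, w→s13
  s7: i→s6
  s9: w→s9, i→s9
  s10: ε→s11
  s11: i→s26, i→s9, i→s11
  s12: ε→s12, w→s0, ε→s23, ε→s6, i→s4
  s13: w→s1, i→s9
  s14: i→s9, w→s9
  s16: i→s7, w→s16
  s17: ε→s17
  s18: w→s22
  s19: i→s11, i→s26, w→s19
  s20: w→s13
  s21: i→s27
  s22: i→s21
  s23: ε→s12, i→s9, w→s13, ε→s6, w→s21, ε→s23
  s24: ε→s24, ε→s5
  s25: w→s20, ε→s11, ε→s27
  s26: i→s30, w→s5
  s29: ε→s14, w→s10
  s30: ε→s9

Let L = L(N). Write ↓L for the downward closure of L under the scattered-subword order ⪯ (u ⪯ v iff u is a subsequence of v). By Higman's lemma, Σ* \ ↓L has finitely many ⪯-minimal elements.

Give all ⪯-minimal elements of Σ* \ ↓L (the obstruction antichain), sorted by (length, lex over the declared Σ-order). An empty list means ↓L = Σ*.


Antichain: [i, wwwww].

|Q|=31, |F|=7, |δ|=59 (24 ε).
min D↑ (6 st, q0=0, F={1}): 0:i→1,w→2 1:i→1,w→1 2:i→1,w→3 3:i→1,w→4 4:i→1,w→5 5:i→1,w→1 (ε-aug+det+¬).
'i': |S_i|=[15, 4] end={s27,s30,s4,s9} rej; 1/1 deletions ∈↓L.
'wwwww': |S_i|=[15, 13, 7, 3, 2, 1] end={s9} — reject; 5/5 del acc.
2 obstructions.


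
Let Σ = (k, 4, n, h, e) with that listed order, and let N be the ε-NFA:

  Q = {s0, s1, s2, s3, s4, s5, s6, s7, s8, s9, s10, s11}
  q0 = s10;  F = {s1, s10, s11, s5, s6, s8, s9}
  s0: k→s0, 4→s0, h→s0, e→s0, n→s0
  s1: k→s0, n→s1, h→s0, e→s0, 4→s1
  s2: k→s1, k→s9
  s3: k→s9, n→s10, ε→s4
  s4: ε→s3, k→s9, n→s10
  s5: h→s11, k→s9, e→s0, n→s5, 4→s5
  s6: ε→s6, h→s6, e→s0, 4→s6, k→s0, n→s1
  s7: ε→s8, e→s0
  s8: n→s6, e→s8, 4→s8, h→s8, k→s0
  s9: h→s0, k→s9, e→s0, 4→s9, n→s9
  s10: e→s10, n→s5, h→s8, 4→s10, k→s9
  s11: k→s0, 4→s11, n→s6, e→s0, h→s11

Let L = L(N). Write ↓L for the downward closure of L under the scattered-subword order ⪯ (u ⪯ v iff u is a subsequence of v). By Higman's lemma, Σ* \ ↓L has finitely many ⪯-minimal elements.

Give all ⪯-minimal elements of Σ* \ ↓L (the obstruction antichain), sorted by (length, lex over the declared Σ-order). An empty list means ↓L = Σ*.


|Q|=12, |F|=7, |δ|=51 (4 ε).
min D↑ (8 st, q0=0, F={4}): 0:k→1,4→0,n→2,h→3,e→0 1:k→1,4→1,n→1,h→4,e→4 2:k→1,4→2,n→2,h→5,e→4 3:k→4,4→3,n→6,h→3,e→3 4:k→4,4→4,n→4,h→4,e→4 5:k→4,4→5,n→6,h→5,e→4 6:k→4,4→6,n→7,h→6,e→4 7:k→4,4→7,n→7,h→4,e→4 (ε-aug+det+¬).
'kh': N↓-sim [8, 2, 1] end={s0} ∉↓L; 2/2 single-dels accept.
'ke': |S_i|=[8, 2, 1] end={s0} ∉↓L; 2/2 del acc.
'ne': |S_i|=[8, 6, 1] end={s0} ∉↓L; 2/2 del acc.
'hk': N↓-sim [8, 5, 1] end={s0} — reject; 2/2 deletions ∈↓L.
'hnnh': N↓-sim [8, 5, 3, 2, 1] end={s0} rej; 4/4 single-dels accept.
5 words, ⪯-incomp.

Antichain: [kh, ke, ne, hk, hnnh].


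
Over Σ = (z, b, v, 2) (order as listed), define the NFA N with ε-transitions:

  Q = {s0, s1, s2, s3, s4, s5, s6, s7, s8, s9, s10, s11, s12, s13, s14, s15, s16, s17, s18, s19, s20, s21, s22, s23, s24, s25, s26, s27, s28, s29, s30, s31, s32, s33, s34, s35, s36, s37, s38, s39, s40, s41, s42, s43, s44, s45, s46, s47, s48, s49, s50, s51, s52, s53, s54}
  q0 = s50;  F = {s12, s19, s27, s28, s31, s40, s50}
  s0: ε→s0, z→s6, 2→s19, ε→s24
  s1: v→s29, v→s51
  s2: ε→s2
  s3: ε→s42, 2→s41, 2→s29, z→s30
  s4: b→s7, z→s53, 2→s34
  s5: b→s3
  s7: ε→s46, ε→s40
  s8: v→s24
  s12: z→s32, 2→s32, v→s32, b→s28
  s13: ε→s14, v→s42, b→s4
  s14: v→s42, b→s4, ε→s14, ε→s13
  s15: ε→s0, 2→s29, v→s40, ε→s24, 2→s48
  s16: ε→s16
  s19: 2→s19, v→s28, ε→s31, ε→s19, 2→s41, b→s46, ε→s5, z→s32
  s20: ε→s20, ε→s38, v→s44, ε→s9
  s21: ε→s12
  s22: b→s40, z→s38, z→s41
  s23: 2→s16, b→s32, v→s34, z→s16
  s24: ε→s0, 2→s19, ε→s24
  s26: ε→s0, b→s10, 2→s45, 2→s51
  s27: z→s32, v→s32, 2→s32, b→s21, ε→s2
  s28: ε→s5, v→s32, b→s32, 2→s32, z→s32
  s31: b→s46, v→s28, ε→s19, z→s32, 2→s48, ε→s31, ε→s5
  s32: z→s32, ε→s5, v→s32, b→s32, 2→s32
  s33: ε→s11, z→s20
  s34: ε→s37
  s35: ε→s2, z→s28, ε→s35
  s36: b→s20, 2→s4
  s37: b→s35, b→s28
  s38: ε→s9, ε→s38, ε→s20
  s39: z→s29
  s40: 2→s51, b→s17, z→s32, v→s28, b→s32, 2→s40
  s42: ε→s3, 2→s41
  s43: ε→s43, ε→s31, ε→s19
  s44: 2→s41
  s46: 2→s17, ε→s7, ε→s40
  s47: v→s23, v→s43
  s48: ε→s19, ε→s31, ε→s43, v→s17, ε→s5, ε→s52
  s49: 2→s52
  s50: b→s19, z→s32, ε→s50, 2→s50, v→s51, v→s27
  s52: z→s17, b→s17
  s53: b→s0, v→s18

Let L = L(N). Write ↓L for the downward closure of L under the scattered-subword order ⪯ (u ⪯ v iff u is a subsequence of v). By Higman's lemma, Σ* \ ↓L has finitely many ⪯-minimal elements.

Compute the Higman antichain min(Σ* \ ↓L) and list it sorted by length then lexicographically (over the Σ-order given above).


Antichain: [z, vv, v2, bbb, bvb].

|Q|=55, |F|=7, |δ|=132 (47 ε).
min D↑ (7 st, q0=0, F={1}): 0:z→1,b→2,v→3,2→0 1:z→1,b→1,v→1,2→1 2:z→1,b→4,v→5,2→2 3:z→1,b→6,v→1,2→1 4:z→1,b→1,v→5,2→4 5:z→1,b→1,v→1,2→1 6:z→1,b→5,v→1,2→1 [Hopcroft].
'z': |S_i|=[23, 8] end={s17,s29,s3,s30,s32,s41,s42,s5} — reject; 1/1 deletions ∈↓L.
'vv': |S_i|=[23, 14, 7] end={s29,s3,s30,s32,s41,s42,s5} rej; 2/2 del acc.
'v2': N↓-sim [23, 14, 7] end={s29,s3,s30,s32,s41,s42,s5} — reject; 2/2 single-dels accept.
'bbb': |S_i|=[23, 20, 13, 8] end={s17,s29,s3,s30,s32,s41,s42,s5} ∉↓L; 3/3 deletions ∈↓L.
'bvb': |S_i|=[23, 20, 9, 7] end={s29,s3,s30,s32,s41,s42,s5} rej; 3/3 single-dels accept.
5 obstructions.


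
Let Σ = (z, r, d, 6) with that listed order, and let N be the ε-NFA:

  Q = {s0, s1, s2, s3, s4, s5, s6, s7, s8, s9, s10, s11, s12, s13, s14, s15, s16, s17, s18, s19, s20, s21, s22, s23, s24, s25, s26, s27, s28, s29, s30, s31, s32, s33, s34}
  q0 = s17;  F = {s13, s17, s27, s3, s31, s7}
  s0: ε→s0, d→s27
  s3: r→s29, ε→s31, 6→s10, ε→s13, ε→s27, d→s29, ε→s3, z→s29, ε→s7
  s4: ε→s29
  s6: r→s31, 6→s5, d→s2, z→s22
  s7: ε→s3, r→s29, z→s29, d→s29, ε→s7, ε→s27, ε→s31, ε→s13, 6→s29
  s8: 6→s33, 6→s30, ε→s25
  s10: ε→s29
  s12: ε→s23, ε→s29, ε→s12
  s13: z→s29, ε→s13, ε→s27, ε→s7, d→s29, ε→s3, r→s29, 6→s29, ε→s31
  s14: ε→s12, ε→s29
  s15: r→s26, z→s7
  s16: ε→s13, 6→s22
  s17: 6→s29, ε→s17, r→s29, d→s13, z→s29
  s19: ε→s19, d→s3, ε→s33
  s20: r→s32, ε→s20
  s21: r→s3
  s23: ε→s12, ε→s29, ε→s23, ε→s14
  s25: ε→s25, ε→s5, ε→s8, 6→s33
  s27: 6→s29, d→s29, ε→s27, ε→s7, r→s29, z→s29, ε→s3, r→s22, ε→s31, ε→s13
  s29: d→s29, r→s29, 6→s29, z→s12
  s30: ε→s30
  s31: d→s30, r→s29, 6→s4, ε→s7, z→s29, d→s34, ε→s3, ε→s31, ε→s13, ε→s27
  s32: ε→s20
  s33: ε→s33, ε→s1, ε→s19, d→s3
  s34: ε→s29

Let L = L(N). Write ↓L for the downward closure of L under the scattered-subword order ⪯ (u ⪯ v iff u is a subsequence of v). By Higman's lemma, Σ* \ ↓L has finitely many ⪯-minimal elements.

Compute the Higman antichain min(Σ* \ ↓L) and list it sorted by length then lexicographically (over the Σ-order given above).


|Q|=35, |F|=6, |δ|=97 (52 ε).
min D↑ (3 st, q0=0, F={1}): 0:z→1,r→1,d→2,6→1 1:z→1,r→1,d→1,6→1 2:z→1,r→1,d→1,6→1.
'z': run [15, 4] end={s12,s14,s23,s29} ∉↓L; 1/1 single-dels accept.
'r': |S_i|=[15, 5] end={s12,s14,s22,s23,s29} rej; 1/1 single-dels accept.
'6': |S_i|=[15, 6] end={s10,s12,s14,s23,s29,s4} ∉↓L; 1/1 deletions ∈↓L.
'dd': run [15, 14, 6] end={s12,s14,s23,s29,s30,s34} — reject; 2/2 del acc.
4 obstructions.

A = [z, r, 6, dd].


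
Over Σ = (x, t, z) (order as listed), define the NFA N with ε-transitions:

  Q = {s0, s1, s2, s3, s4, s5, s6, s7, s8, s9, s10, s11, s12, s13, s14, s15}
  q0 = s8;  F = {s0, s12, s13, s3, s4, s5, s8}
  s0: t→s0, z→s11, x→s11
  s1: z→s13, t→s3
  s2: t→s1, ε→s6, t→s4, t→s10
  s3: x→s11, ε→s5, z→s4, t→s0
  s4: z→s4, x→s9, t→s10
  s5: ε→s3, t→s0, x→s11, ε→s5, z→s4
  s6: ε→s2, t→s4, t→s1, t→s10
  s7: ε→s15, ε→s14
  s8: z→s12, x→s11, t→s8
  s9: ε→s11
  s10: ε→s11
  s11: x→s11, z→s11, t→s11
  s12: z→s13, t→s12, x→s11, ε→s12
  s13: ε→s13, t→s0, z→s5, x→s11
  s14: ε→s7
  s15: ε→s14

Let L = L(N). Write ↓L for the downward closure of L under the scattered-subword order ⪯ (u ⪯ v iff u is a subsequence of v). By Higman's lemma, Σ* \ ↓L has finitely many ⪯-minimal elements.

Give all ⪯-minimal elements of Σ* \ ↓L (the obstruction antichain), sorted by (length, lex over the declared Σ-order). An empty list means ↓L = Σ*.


|Q|=16, |F|=7, |δ|=45 (13 ε).
min D↑ (7 st, q0=0, F={1}): 0:x→1,t→0,z→2 1:x→1,t→1,z→1 2:x→1,t→2,z→3 3:x→1,t→4,z→5 4:x→1,t→4,z→1 5:x→1,t→4,z→6 6:x→1,t→1,z→6.
'x': run [10, 2] end={s11,s9} ∉↓L; 1/1 deletions ∈↓L.
'zztz': |S_i|=[10, 9, 8, 3, 1] end={s11} rej; 4/4 del acc.
'zzzzt': N↓-sim [10, 9, 8, 7, 4, 2] end={s10,s11} ∉↓L; 5/5 deletions ∈↓L.
3 minimals (antichain).

min(Σ*\↓L) = [x, zztz, zzzzt].


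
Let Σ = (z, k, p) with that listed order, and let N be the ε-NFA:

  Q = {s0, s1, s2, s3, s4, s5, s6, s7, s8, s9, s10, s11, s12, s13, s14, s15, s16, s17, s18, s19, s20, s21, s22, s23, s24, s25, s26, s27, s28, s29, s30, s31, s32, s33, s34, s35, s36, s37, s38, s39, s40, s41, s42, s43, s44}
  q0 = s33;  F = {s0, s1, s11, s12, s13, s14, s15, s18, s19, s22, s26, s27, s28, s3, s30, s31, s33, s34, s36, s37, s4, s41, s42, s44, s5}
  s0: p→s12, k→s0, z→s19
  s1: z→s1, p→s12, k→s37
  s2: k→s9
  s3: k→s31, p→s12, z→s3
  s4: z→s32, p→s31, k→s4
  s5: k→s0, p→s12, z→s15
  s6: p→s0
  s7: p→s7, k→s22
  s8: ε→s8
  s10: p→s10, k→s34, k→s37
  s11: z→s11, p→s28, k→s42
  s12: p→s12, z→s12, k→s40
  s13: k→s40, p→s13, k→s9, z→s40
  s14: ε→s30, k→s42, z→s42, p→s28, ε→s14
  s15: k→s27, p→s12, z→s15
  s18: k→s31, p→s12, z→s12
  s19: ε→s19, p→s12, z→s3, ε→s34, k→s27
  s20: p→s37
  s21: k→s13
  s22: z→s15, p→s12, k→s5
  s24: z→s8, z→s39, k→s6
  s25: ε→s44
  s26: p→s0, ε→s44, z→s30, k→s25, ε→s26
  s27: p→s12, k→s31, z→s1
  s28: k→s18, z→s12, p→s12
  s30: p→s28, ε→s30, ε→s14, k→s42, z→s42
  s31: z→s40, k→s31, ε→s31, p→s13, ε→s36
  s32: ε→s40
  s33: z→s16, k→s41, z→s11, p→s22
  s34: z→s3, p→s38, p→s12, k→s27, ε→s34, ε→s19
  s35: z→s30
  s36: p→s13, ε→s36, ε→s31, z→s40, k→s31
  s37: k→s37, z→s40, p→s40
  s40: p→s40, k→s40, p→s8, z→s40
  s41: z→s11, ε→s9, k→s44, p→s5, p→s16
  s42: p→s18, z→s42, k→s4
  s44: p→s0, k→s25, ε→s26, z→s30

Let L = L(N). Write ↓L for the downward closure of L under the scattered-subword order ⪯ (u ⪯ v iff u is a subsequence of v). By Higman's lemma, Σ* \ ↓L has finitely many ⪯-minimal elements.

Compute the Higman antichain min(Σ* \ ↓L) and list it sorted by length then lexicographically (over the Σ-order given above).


A = [ppk, zkkz, zpzk, kkzzkz, pzkzkp].

|Q|=45, |F|=25, |δ|=115 (19 ε).
min D↑ (22 st, q0=0, F={15}): 0:z→1,k→2,p→3 1:z→1,k→4,p→5 2:z→1,k→6,p→7 3:z→8,k→7,p→9 4:z→4,k→10,p→11 5:z→9,k→11,p→9 6:z→12,k→6,p→13 7:z→8,k→13,p→9 8:z→8,k→14,p→9 9:z→9,k→15,p→9 10:z→15,k→10,p→16 11:z→9,k→16,p→9 12:z→4,k→4,p→5 13:z→17,k→13,p→9 14:z→18,k→16,p→9 15:z→15,k→15,p→15 16:z→15,k→16,p→19 17:z→20,k→14,p→9 18:z→18,k→21,p→9 19:z→15,k→15,p→19 20:z→20,k→16,p→9 21:z→15,k→21,p→15.
'ppk': N↓-sim [32, 21, 6, 3] end={s40,s8,s9} — reject; 3/3 del acc.
'zkkz': N↓-sim [32, 24, 14, 9, 3] end={s32,s40,s8} — reject; 4/4 del acc.
'zpzk': N↓-sim [32, 24, 10, 3, 2] end={s40,s8} rej; 4/4 del acc.
'kkzzkz': N↓-sim [32, 30, 25, 21, 14, 9, 3] end={s32,s40,s8} — reject; 6/6 single-dels accept.
'pzkzkp': N↓-sim [32, 21, 15, 10, 5, 3, 2] end={s40,s8} ∉↓L; 6/6 deletions ∈↓L.
5 words, ⪯-incomp.


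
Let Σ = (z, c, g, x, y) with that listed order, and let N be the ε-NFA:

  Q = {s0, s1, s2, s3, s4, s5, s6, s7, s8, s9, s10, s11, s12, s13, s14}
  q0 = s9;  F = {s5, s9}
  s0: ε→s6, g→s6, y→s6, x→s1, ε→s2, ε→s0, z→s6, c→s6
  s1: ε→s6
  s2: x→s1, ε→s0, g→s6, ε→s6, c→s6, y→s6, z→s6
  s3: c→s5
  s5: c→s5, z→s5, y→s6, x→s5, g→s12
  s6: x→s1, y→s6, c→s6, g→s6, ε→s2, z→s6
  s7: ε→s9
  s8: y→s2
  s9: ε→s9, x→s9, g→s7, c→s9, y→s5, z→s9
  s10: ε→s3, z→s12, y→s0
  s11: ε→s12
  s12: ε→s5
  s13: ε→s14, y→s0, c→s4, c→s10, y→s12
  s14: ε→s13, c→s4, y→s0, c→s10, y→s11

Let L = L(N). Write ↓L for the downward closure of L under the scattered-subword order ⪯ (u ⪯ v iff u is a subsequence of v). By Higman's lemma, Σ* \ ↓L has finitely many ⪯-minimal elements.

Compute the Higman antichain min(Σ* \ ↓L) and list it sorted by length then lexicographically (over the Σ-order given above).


|Q|=15, |F|=2, |δ|=51 (14 ε).
min D↑ (3 st, q0=0, F={2}): 0:z→0,c→0,g→0,x→0,y→1 1:z→1,c→1,g→1,x→1,y→2 2:z→2,c→2,g→2,x→2,y→2 (ε-aug+det+¬).
'yy': N↓-sim [8, 6, 4] end={s0,s1,s2,s6} rej; 2/2 del acc.
1 words, ⪯-incomp.

A = [yy].


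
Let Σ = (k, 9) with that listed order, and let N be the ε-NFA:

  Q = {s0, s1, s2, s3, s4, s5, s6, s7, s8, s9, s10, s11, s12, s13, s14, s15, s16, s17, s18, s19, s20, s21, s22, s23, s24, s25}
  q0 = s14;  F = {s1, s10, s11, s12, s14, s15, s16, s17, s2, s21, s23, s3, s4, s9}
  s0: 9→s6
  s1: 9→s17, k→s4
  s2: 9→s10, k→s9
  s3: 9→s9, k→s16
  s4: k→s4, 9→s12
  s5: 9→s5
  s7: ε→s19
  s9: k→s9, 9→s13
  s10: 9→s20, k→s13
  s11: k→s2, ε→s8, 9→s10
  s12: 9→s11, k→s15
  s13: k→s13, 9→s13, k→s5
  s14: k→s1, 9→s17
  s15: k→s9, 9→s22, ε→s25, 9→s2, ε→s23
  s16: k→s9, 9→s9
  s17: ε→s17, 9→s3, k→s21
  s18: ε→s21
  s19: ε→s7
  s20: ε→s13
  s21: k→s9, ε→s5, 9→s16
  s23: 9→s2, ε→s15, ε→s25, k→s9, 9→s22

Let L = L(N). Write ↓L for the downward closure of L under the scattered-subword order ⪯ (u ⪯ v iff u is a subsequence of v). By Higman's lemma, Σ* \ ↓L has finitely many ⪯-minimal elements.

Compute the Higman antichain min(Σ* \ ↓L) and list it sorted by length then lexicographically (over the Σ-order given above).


min(Σ*\↓L) = [9kk9, 9999, kk999k].

|Q|=26, |F|=14, |δ|=46 (11 ε).
min D↑ (14 st, q0=0, F={11}): 0:k→1,9→2 1:k→3,9→2 2:k→4,9→5 3:k→3,9→6 4:k→7,9→8 5:k→8,9→7 6:k→9,9→10 7:k→7,9→11 8:k→7,9→7 9:k→7,9→12 10:k→12,9→13 11:k→11,9→11 12:k→7,9→13 13:k→11,9→11 (ε-aug+det+¬).
'9kk9': N↓-sim [20, 17, 12, 3, 2] end={s13,s5} rej; 4/4 del acc.
'9999': |S_i|=[20, 17, 11, 5, 3] end={s13,s20,s5} — reject; 4/4 single-dels accept.
'kk999k': N↓-sim [20, 19, 16, 14, 9, 4, 2] end={s13,s5} ∉↓L; 6/6 del acc.
3 minimals (antichain).


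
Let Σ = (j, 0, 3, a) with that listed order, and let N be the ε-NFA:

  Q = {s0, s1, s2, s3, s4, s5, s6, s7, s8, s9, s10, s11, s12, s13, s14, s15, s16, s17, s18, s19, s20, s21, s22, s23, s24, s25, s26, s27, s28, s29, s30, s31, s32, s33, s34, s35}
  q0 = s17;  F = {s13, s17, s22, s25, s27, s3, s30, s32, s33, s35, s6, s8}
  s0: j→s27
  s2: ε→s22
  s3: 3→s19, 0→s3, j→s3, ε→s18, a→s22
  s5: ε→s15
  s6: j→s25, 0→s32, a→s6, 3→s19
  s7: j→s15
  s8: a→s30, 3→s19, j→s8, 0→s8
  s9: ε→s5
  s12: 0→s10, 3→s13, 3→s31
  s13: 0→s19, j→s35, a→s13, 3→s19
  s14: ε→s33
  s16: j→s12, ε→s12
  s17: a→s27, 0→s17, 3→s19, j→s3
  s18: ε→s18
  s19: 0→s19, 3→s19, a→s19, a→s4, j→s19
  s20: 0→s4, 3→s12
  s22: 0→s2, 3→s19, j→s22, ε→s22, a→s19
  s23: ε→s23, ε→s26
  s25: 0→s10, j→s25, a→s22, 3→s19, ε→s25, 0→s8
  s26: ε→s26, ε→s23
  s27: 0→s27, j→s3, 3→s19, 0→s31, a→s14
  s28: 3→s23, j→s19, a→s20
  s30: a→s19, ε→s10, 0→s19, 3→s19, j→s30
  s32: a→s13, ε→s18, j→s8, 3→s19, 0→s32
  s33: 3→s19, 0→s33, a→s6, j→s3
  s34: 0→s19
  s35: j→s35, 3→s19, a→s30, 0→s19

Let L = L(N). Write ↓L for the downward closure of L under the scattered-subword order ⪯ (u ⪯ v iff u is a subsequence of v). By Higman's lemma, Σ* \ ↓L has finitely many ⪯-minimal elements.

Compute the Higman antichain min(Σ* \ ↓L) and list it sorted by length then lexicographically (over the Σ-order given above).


|Q|=36, |F|=12, |δ|=82 (15 ε).
min D↑ (13 st, q0=0, F={2}): 0:j→1,0→0,3→2,a→3 1:j→1,0→1,3→2,a→4 2:j→2,0→2,3→2,a→2 3:j→1,0→3,3→2,a→5 4:j→4,0→4,3→2,a→2 5:j→1,0→5,3→2,a→6 6:j→7,0→8,3→2,a→6 7:j→7,0→9,3→2,a→4 8:j→9,0→8,3→2,a→10 9:j→9,0→9,3→2,a→11 10:j→12,0→2,3→2,a→10 11:j→11,0→2,3→2,a→2 12:j→12,0→2,3→2,a→11 (ε-aug+det+¬).
'3': |S_i|=[19, 2] end={s19,s4} — reject; 1/1 single-dels accept.
'jaa': run [19, 11, 6, 2] end={s19,s4} — reject; 3/3 single-dels accept.
'aaa0a0': run [19, 18, 16, 13, 11, 6, 2] end={s19,s4} — reject; 6/6 del acc.
3 minimals (antichain).

min(Σ*\↓L) = [3, jaa, aaa0a0].


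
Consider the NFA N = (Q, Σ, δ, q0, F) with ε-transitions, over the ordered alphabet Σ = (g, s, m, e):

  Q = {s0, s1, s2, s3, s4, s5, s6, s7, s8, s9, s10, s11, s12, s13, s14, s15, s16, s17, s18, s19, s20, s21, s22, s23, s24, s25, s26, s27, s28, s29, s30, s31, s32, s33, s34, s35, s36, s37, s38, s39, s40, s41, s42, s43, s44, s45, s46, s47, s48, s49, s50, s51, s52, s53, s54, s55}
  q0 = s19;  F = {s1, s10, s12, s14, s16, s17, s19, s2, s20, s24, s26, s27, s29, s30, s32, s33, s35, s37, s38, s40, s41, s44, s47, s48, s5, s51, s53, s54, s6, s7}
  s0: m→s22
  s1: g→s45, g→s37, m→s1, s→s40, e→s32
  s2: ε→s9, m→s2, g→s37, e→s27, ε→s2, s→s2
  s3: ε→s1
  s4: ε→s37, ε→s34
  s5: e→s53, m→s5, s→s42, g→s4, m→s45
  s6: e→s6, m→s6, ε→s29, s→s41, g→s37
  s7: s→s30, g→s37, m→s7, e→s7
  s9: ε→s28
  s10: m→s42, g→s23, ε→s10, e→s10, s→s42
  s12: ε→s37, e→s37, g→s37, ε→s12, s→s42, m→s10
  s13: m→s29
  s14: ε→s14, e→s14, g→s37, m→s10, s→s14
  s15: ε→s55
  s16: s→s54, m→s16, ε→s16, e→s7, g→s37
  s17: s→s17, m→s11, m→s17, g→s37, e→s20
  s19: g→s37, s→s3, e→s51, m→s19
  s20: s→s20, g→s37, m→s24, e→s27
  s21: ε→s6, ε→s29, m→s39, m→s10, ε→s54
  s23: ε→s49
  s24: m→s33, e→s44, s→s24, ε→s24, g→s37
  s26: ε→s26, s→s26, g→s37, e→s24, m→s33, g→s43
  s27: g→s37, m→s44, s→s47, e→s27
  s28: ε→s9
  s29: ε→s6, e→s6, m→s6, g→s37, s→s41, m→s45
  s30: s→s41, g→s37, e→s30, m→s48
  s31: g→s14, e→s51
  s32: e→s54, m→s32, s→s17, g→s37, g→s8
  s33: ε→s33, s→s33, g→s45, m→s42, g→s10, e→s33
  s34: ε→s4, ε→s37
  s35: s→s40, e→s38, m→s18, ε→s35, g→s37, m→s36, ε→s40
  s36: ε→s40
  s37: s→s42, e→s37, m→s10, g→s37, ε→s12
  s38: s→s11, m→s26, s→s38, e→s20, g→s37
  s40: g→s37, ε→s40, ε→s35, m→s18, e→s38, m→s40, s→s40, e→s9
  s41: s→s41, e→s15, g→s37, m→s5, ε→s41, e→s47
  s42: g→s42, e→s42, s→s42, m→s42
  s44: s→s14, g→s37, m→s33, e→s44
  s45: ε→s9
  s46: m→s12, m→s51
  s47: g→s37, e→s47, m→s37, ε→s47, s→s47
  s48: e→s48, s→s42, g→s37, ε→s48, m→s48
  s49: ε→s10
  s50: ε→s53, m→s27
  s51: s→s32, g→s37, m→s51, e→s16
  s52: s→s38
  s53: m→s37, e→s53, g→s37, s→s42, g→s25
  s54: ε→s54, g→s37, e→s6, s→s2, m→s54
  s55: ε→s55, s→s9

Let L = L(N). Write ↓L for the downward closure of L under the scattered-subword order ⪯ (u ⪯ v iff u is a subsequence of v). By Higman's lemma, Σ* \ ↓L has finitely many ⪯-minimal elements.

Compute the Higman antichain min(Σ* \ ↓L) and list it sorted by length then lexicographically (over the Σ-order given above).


|Q|=56, |F|=30, |δ|=186 (38 ε).
min D↑ (28 st, q0=0, F={4}): 0:g→1,s→2,m→0,e→3 1:g→1,s→4,m→5,e→1 2:g→1,s→6,m→2,e→7 3:g→1,s→7,m→3,e→8 4:g→4,s→4,m→4,e→4 5:g→5,s→4,m→4,e→5 6:g→1,s→6,m→6,e→9 7:g→1,s→10,m→7,e→11 8:g→1,s→11,m→8,e→12 9:g→1,s→9,m→13,e→14 10:g→1,s→10,m→10,e→14 11:g→1,s→15,m→11,e→16 12:g→1,s→17,m→12,e→12 13:g→1,s→13,m→18,e→19 14:g→1,s→14,m→19,e→20 15:g→1,s→15,m→15,e→20 16:g→1,s→21,m→16,e→16 17:g→1,s→21,m→22,e→17 18:g→5,s→18,m→4,e→18 19:g→1,s→19,m→18,e→23 20:g→1,s→24,m→23,e→20 21:g→1,s→21,m→25,e→24 22:g→1,s→4,m→22,e→22 23:g→1,s→26,m→18,e→23 24:g→1,s→24,m→1,e→24 25:g→1,s→4,m→25,e→27 26:g→1,s→26,m→5,e→26 27:g→1,s→4,m→1,e→27.
'gs': run [47, 14, 1] end={s42} rej; 2/2 deletions ∈↓L.
'gmm': N↓-sim [47, 14, 4, 1] end={s42} rej; 3/3 single-dels accept.
'ssemmm': N↓-sim [47, 43, 34, 24, 15, 8, 1] end={s42} ∉↓L; 6/6 del acc.
'eeesms': |S_i|=[47, 40, 32, 27, 22, 15, 1] end={s42} ∉↓L; 6/6 deletions ∈↓L.
4 obstructions.

A = [gs, gmm, ssemmm, eeesms].


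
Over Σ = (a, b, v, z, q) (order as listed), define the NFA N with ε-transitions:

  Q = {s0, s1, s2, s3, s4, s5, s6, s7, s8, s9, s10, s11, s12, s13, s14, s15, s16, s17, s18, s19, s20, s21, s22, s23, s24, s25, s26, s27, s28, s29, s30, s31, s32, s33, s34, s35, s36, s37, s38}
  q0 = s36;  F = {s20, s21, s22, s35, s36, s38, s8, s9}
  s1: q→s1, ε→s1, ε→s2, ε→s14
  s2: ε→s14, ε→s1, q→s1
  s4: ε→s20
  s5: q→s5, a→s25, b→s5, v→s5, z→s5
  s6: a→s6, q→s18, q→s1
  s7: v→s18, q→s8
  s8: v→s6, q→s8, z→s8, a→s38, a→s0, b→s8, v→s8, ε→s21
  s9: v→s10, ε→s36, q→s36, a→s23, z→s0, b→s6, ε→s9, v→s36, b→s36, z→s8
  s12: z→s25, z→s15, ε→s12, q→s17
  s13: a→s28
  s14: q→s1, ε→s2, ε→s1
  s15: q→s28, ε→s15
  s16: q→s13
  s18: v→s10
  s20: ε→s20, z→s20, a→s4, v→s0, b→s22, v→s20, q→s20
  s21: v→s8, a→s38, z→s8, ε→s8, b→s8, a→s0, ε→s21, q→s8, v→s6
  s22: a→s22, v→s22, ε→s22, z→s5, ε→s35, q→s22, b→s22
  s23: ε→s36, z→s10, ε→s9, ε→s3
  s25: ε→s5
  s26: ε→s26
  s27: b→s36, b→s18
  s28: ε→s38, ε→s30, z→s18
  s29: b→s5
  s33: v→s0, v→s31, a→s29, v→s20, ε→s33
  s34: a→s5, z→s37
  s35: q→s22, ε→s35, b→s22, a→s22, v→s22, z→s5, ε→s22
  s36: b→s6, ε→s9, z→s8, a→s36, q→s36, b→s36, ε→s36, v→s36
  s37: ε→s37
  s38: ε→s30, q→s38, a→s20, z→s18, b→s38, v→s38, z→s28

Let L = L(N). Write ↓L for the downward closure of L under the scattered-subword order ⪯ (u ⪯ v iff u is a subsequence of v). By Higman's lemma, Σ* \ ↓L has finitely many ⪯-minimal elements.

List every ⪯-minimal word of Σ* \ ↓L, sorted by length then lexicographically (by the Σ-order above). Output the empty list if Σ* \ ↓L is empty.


|Q|=39, |F|=8, |δ|=113 (32 ε).
min D↑ (6 st, q0=0, F={5}): 0:a→0,b→0,v→0,z→1,q→0 1:a→2,b→1,v→1,z→1,q→1 2:a→3,b→2,v→2,z→2,q→2 3:a→3,b→4,v→3,z→3,q→3 4:a→4,b→4,v→4,z→5,q→4 5:a→5,b→5,v→5,z→5,q→5.
'zaabz': run [22, 18, 16, 13, 4, 2] end={s25,s5} rej; 5/5 del acc.
1 words, ⪯-incomp.

A = [zaabz].


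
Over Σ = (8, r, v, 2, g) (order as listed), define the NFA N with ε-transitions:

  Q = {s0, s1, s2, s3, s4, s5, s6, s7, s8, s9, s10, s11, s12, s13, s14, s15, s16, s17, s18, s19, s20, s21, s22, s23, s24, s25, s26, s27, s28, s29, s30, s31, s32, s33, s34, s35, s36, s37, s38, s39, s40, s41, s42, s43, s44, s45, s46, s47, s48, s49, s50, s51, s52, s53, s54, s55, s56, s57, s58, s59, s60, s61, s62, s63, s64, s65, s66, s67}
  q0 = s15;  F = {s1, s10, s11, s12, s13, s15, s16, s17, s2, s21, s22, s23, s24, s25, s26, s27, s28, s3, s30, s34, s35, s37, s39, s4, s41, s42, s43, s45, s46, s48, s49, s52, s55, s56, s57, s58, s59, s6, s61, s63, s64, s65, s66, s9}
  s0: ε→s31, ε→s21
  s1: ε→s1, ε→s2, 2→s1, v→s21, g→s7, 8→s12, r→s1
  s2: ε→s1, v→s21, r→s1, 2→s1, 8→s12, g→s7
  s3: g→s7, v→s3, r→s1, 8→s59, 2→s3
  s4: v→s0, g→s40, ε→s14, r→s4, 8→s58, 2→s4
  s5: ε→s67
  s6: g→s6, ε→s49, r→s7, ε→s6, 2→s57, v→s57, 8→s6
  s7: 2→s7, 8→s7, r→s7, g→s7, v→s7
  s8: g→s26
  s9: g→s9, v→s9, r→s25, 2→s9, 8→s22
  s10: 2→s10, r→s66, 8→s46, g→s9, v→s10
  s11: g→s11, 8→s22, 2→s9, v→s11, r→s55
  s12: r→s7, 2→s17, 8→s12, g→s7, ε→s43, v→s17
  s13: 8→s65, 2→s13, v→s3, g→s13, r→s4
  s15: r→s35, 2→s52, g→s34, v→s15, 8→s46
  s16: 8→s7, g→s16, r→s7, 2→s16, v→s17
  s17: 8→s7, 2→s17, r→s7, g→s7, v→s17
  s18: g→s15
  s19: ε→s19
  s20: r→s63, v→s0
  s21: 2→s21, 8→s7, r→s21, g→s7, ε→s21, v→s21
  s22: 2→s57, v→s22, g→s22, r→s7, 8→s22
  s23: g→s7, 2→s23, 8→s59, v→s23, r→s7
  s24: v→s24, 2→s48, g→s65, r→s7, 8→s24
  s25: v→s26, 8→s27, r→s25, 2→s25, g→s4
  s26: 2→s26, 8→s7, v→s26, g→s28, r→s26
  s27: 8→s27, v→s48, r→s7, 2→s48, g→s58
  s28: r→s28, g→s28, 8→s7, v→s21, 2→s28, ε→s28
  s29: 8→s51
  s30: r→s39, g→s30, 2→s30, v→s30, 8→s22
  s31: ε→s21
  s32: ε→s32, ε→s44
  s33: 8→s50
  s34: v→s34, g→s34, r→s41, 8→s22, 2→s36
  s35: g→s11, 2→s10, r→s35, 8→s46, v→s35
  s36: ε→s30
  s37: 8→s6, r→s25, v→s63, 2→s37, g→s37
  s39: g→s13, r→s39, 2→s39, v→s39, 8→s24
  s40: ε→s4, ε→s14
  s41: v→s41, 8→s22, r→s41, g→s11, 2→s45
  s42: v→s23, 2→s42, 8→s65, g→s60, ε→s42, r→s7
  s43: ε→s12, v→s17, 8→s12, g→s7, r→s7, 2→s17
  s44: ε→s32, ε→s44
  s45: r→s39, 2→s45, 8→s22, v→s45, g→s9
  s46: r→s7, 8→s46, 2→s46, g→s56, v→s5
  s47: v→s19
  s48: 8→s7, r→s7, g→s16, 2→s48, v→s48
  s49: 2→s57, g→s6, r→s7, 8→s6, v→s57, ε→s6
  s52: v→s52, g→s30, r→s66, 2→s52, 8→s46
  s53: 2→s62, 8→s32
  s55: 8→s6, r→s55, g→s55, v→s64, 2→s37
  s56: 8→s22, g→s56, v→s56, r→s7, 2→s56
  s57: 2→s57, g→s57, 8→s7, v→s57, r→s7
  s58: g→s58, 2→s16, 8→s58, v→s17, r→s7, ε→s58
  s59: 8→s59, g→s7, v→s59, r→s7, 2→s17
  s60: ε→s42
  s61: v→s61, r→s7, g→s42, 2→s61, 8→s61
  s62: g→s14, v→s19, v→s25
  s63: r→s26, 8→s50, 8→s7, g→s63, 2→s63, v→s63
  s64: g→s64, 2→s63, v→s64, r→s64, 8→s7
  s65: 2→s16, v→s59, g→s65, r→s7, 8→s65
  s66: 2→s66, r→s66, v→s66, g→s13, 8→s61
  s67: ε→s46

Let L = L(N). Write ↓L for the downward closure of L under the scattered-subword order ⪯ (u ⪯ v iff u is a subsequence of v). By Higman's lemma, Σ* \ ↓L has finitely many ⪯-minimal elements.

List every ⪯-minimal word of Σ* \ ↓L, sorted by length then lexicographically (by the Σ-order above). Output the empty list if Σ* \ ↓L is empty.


A = [8r, g828, rgrv8, 2rgvg].

|Q|=68, |F|=44, |δ|=265 (27 ε).
min D↑ (42 st, q0=0, F={5}): 0:8→1,r→2,v→0,2→3,g→4 1:8→1,r→5,v→1,2→1,g→6 2:8→1,r→2,v→2,2→7,g→8 3:8→1,r→9,v→3,2→3,g→10 4:8→11,r→12,v→4,2→10,g→4 5:8→5,r→5,v→5,2→5,g→5 6:8→11,r→5,v→6,2→6,g→6 7:8→1,r→9,v→7,2→7,g→13 8:8→11,r→14,v→8,2→13,g→8 9:8→15,r→9,v→9,2→9,g→16 10:8→11,r→17,v→10,2→10,g→10 11:8→11,r→5,v→11,2→18,g→11 12:8→11,r→12,v→12,2→19,g→8 13:8→11,r→20,v→13,2→13,g→13 14:8→21,r→14,v→22,2→23,g→14 15:8→15,r→5,v→15,2→15,g→24 16:8→25,r→26,v→27,2→16,g→16 17:8→28,r→17,v→17,2→17,g→16 18:8→5,r→5,v→18,2→18,g→18 19:8→11,r→17,v→19,2→19,g→13 20:8→29,r→20,v→30,2→20,g→26 21:8→21,r→5,v→18,2→18,g→21 22:8→5,r→22,v→22,2→31,g→22 23:8→21,r→20,v→31,2→23,g→23 24:8→25,r→5,v→32,2→24,g→24 25:8→25,r→5,v→33,2→34,g→25 26:8→35,r→26,v→36,2→26,g→26 27:8→33,r→37,v→27,2→27,g→5 28:8→28,r→5,v→28,2→38,g→25 29:8→29,r→5,v→38,2→38,g→35 30:8→5,r→30,v→30,2→30,g→39 31:8→5,r→30,v→31,2→31,g→31 32:8→33,r→5,v→32,2→32,g→5 33:8→33,r→5,v→33,2→40,g→5 34:8→5,r→5,v→40,2→34,g→34 35:8→35,r→5,v→40,2→34,g→35 36:8→5,r→36,v→36,2→36,g→5 37:8→41,r→37,v→36,2→37,g→5 38:8→5,r→5,v→38,2→38,g→34 39:8→5,r→39,v→36,2→39,g→39 40:8→5,r→5,v→40,2→40,g→5 41:8→41,r→5,v→40,2→40,g→5 (ε-aug+det+¬).
'8r': |S_i|=[54, 24, 1] end={s7} ∉↓L; 2/2 deletions ∈↓L.
'g828': N↓-sim [54, 45, 16, 5, 1] end={s7} rej; 4/4 single-dels accept.
'rgrv8': |S_i|=[54, 49, 38, 27, 13, 2] end={s50,s7} rej; 5/5 single-dels accept.
'2rgvg': |S_i|=[54, 47, 30, 22, 12, 1] end={s7} rej; 5/5 del acc.
4 words, ⪯-incomp.


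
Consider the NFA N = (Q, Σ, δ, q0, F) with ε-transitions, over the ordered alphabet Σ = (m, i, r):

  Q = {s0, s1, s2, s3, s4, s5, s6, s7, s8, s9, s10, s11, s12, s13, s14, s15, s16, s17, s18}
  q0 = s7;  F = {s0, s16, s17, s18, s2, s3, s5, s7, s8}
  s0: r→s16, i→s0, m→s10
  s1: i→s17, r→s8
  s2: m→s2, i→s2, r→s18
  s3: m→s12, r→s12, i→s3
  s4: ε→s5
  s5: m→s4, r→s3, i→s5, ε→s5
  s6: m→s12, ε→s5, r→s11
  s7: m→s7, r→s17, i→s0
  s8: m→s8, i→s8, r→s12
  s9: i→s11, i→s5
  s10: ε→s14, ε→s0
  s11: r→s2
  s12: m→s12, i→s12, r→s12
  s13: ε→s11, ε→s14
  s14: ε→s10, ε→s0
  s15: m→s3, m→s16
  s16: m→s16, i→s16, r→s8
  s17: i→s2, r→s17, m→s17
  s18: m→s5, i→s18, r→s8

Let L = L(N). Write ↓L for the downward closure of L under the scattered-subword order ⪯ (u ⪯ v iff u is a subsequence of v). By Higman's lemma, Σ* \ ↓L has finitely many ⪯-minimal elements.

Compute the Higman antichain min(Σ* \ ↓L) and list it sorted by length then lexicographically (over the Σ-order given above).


min(Σ*\↓L) = [irrr, rirmrm].

|Q|=19, |F|=9, |δ|=48 (9 ε).
min D↑ (10 st, q0=0, F={7}): 0:m→0,i→1,r→2 1:m→1,i→1,r→3 2:m→2,i→4,r→2 3:m→3,i→3,r→5 4:m→4,i→4,r→6 5:m→5,i→5,r→7 6:m→8,i→6,r→5 7:m→7,i→7,r→7 8:m→8,i→8,r→9 9:m→7,i→9,r→7 [Hopcroft].
'irrr': |S_i|=[13, 11, 7, 3, 1] end={s12} rej; 4/4 single-dels accept.
'rirmrm': |S_i|=[13, 9, 8, 6, 5, 2, 1] end={s12} — reject; 6/6 del acc.
2 obstructions.


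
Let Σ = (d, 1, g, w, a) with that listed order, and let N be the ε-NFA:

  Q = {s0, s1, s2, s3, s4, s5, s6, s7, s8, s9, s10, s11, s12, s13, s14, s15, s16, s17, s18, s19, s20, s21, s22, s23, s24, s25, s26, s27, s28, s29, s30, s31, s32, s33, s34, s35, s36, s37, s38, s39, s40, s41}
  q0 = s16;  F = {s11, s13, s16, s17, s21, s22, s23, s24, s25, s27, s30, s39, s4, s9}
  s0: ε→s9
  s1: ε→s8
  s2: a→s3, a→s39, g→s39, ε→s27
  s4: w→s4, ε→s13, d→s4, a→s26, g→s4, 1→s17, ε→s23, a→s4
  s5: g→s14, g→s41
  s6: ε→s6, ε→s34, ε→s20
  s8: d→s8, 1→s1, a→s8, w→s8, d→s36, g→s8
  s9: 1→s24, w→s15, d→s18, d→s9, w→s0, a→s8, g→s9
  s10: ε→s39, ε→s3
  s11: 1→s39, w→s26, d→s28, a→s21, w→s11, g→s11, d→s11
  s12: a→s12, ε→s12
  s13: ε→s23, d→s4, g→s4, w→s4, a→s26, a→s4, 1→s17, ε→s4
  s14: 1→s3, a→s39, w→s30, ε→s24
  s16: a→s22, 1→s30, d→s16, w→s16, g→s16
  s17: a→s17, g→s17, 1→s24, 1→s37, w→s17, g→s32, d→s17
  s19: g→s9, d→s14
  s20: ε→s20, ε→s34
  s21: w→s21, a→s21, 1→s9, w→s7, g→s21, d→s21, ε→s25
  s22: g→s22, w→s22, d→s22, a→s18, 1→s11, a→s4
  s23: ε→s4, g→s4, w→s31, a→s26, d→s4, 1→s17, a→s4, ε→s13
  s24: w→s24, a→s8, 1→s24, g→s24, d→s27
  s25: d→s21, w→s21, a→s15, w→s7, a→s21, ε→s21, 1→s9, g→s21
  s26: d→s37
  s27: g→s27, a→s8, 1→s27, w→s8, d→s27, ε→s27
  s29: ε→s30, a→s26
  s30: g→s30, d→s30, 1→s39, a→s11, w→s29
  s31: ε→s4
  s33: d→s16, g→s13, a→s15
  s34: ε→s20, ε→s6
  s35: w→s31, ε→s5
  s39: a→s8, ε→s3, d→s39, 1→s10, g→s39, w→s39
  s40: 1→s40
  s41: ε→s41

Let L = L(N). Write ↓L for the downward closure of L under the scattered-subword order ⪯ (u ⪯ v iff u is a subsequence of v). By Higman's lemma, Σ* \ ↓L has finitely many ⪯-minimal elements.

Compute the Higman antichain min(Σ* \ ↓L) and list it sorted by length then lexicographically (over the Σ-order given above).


Antichain: [11a, aa11dw].

|Q|=42, |F|=14, |δ|=135 (28 ε).
min D↑ (12 st, q0=0, F={6}): 0:d→0,1→1,g→0,w→0,a→2 1:d→1,1→3,g→1,w→1,a→4 2:d→2,1→4,g→2,w→2,a→5 3:d→3,1→3,g→3,w→3,a→6 4:d→4,1→3,g→4,w→4,a→7 5:d→5,1→8,g→5,w→5,a→5 6:d→6,1→6,g→6,w→6,a→6 7:d→7,1→9,g→7,w→7,a→7 8:d→8,1→10,g→8,w→8,a→8 9:d→9,1→10,g→9,w→9,a→6 10:d→11,1→10,g→10,w→10,a→6 11:d→11,1→11,g→11,w→6,a→6 (ε-aug+det+¬).
'11a': |S_i|=[29, 23, 13, 3] end={s1,s36,s8} — reject; 3/3 deletions ∈↓L.
'aa11dw': N↓-sim [29, 26, 20, 12, 6, 4, 3] end={s1,s36,s8} rej; 6/6 deletions ∈↓L.
2 minimals (antichain).


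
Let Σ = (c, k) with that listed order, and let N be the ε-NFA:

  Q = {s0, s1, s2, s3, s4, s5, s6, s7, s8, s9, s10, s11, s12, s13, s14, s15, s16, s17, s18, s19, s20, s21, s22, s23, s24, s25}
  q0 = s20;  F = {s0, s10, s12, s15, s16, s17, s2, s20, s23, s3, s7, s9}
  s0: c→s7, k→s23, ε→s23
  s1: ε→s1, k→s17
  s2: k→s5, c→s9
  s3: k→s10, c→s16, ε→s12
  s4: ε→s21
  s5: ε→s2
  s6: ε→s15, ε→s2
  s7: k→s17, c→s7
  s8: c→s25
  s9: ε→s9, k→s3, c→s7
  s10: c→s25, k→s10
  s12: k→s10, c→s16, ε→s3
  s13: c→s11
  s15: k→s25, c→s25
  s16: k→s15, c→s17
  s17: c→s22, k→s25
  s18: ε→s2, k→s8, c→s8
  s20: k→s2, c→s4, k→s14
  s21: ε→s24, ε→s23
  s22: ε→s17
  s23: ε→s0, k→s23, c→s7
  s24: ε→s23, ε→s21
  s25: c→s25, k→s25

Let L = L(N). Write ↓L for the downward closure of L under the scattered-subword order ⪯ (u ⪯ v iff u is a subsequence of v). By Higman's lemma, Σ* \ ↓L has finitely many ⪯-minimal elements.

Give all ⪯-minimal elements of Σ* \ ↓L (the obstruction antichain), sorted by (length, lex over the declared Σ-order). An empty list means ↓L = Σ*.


|Q|=26, |F|=12, |δ|=48 (16 ε).
min D↑ (11 st, q0=0, F={7}): 0:c→1,k→2 1:c→3,k→1 2:c→4,k→2 3:c→3,k→5 4:c→3,k→6 5:c→5,k→7 6:c→8,k→9 7:c→7,k→7 8:c→5,k→10 9:c→7,k→9 10:c→7,k→7 [Hopcroft].
'cckk': |S_i|=[19, 15, 6, 4, 1] end={s25} — reject; 4/4 deletions ∈↓L.
'kckkc': N↓-sim [19, 15, 10, 8, 3, 1] end={s25} rej; 5/5 deletions ∈↓L.
'kckcck': run [19, 15, 10, 8, 5, 3, 1] end={s25} rej; 6/6 single-dels accept.
3 words, ⪯-incomp.

min(Σ*\↓L) = [cckk, kckkc, kckcck].


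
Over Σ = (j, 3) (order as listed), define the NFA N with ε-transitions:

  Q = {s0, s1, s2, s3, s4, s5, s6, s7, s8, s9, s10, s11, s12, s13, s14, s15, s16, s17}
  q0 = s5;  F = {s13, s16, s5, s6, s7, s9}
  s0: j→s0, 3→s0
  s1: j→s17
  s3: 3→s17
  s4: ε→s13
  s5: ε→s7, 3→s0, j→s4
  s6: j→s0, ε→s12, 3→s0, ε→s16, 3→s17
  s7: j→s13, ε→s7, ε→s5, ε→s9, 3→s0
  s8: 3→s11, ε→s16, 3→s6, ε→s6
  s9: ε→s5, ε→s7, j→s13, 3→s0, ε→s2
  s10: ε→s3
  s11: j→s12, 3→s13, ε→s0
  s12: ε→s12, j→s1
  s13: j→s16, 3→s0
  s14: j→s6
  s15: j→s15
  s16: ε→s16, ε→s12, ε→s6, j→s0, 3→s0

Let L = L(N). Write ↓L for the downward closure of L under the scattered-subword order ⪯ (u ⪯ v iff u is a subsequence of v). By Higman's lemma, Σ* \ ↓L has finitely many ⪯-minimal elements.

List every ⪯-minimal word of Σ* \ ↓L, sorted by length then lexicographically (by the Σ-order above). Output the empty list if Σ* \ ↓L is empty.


|Q|=18, |F|=6, |δ|=42 (18 ε).
min D↑ (4 st, q0=0, F={2}): 0:j→1,3→2 1:j→3,3→2 2:j→2,3→2 3:j→2,3→2 (ε-aug+det+¬).
'3': |S_i|=[12, 2] end={s0,s17} — reject; 1/1 single-dels accept.
'jjj': |S_i|=[12, 8, 6, 3] end={s0,s1,s17} ∉↓L; 3/3 single-dels accept.
2 minimals (antichain).

min(Σ*\↓L) = [3, jjj].


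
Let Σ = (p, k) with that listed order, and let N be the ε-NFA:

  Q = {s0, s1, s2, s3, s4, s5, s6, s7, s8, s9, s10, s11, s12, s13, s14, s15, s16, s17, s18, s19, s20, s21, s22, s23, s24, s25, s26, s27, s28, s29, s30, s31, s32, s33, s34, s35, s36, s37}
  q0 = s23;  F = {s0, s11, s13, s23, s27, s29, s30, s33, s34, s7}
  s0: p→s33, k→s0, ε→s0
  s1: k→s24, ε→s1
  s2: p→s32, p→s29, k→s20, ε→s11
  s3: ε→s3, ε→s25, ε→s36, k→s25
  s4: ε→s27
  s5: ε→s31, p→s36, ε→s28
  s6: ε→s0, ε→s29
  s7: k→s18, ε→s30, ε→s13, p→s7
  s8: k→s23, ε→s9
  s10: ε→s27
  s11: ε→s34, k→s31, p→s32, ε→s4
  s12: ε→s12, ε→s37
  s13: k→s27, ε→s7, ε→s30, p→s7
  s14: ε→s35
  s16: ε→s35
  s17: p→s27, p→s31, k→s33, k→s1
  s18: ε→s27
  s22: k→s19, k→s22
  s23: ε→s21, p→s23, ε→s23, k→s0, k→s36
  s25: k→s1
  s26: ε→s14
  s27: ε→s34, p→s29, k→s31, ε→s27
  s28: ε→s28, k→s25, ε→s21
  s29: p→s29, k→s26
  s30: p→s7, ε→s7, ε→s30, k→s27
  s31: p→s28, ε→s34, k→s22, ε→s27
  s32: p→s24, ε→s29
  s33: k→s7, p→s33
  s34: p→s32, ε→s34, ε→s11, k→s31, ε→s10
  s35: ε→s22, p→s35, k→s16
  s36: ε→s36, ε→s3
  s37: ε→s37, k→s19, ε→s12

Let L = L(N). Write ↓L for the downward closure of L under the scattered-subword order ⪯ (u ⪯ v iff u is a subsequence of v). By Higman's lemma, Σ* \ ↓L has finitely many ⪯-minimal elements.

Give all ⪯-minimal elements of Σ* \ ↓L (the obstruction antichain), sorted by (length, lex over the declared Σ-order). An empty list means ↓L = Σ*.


|Q|=38, |F|=10, |δ|=86 (44 ε).
min D↑ (7 st, q0=0, F={6}): 0:p→0,k→1 1:p→2,k→1 2:p→2,k→3 3:p→3,k→4 4:p→5,k→4 5:p→5,k→6 6:p→6,k→6.
'kpkkpk': N↓-sim [28, 27, 24, 23, 20, 13, 9] end={s1,s14,s16,s19,s22,s24,s25,s26,s35} — reject; 6/6 single-dels accept.
1 words, ⪯-incomp.

min(Σ*\↓L) = [kpkkpk].
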